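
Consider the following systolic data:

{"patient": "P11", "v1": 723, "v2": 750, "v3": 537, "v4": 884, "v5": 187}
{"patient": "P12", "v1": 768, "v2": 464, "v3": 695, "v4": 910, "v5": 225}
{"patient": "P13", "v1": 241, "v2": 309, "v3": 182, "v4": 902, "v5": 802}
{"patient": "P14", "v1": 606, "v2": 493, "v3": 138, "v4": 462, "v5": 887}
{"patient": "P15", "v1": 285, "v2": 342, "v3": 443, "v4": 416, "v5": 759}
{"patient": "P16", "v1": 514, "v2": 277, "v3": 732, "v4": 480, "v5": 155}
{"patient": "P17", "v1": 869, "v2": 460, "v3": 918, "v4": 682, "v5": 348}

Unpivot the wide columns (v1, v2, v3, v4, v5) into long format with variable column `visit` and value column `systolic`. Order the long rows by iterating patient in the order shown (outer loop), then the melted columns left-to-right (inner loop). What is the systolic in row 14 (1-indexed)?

902

35 rows total (7 × 5). Row 14: index ⌊(14-1)/5⌋ = 2 into patient → P13; (14-1) mod 5 = 3 into the melted columns → v4.
So row 14 is (P13, v4, 902); systolic = 902.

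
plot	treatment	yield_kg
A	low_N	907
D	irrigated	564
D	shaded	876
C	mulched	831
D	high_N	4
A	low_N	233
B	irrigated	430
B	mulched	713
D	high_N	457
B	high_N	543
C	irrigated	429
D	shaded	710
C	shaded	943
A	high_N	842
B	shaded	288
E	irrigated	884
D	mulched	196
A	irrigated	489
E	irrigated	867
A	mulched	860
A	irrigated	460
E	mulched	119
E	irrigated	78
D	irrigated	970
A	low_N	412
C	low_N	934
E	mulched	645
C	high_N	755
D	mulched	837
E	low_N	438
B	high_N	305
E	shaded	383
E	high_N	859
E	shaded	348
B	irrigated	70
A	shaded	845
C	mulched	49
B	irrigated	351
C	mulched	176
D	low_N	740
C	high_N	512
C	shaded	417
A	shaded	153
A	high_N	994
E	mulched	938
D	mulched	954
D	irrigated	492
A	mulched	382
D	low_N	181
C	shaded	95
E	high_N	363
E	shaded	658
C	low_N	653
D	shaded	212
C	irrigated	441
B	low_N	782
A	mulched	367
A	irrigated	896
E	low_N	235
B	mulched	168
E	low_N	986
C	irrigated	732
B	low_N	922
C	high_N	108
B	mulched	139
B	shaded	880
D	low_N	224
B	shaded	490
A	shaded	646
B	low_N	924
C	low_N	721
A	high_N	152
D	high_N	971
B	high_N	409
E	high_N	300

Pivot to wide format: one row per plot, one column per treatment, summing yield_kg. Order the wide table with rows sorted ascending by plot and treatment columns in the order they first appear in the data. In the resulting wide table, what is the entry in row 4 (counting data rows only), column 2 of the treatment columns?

With rows sorted ascending by plot, row 4 is plot=D. treatment columns in first-appearance order: low_N, irrigated, shaded, mulched, high_N; column 2 is irrigated.
Long rows with plot=D, treatment=irrigated: 564 + 970 + 492 = 2026.

2026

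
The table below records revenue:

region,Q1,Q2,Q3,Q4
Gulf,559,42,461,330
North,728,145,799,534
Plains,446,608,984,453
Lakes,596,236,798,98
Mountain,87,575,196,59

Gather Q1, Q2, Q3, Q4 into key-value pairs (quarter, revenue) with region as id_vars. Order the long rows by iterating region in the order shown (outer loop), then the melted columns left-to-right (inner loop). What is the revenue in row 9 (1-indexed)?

20 rows total (5 × 4). Row 9: index ⌊(9-1)/4⌋ = 2 into region → Plains; (9-1) mod 4 = 0 into the melted columns → Q1.
So row 9 is (Plains, Q1, 446); revenue = 446.

446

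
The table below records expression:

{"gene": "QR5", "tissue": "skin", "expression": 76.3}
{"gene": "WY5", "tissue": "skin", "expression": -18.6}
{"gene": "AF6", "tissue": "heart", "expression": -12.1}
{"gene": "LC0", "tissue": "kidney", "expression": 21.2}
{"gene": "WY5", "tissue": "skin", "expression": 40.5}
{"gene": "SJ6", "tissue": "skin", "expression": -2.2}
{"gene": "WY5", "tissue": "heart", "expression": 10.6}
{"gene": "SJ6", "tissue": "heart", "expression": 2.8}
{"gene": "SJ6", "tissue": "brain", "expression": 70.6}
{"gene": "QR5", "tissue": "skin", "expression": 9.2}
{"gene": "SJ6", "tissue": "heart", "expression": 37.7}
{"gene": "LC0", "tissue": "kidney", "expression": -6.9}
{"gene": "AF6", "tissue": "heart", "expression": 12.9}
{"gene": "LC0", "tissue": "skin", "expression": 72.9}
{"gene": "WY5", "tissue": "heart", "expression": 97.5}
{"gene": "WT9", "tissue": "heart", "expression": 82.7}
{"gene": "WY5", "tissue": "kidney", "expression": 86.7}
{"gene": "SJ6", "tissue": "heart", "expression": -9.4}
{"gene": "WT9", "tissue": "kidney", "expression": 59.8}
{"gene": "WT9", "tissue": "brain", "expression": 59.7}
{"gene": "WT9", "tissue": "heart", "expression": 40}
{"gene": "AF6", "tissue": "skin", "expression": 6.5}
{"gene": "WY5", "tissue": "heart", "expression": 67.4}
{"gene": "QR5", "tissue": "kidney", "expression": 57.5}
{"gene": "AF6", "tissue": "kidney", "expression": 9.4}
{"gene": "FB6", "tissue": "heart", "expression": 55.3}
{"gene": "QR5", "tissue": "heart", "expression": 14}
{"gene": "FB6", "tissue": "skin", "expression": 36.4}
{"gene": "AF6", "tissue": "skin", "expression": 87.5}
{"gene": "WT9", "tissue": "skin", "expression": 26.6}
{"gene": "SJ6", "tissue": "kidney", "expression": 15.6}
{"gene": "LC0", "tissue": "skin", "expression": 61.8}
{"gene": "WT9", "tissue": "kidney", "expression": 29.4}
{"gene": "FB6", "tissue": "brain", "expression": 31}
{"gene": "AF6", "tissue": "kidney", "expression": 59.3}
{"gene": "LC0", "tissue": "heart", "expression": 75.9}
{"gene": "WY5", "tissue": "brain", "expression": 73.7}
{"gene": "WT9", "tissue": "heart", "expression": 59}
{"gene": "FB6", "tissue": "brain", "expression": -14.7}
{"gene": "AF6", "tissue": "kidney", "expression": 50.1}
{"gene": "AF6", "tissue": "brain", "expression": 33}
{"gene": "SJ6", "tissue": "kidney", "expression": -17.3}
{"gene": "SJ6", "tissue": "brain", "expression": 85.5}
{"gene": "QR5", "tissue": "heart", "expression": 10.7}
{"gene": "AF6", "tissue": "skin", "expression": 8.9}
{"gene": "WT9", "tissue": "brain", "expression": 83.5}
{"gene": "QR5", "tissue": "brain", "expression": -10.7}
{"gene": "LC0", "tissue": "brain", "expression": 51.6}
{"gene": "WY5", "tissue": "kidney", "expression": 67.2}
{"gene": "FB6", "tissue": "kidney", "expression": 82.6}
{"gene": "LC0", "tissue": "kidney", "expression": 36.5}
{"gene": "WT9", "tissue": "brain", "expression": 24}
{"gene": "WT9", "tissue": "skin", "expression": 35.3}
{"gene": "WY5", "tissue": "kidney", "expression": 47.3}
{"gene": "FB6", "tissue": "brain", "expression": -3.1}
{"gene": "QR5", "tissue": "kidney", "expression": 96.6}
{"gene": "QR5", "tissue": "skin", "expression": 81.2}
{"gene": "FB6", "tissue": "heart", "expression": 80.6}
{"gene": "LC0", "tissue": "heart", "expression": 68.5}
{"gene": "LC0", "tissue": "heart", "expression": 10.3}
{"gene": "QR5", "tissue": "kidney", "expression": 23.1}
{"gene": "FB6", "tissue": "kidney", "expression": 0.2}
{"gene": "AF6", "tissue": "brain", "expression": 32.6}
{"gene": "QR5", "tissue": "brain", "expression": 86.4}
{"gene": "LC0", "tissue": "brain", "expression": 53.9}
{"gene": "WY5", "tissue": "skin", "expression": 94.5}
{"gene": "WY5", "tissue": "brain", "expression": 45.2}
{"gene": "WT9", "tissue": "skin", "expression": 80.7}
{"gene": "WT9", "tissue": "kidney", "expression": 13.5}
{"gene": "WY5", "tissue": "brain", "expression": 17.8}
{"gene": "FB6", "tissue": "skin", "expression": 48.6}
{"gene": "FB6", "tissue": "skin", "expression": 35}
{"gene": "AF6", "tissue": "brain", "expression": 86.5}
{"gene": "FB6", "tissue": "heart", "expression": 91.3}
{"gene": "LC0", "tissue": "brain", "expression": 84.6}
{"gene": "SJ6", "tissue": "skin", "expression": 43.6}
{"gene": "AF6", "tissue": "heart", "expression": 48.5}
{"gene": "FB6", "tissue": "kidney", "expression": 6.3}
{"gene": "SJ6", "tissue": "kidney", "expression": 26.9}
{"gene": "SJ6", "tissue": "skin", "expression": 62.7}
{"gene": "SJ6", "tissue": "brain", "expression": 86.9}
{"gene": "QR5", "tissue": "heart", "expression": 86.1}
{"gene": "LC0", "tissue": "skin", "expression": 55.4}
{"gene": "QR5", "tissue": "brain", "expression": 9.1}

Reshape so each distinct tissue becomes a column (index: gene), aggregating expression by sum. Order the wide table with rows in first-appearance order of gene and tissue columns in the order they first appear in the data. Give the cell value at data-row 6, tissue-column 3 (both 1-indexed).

102.7

With rows in first-appearance order of gene, row 6 is gene=WT9. tissue columns in first-appearance order: skin, heart, kidney, brain; column 3 is kidney.
Long rows with gene=WT9, tissue=kidney: 59.8 + 29.4 + 13.5 = 102.7.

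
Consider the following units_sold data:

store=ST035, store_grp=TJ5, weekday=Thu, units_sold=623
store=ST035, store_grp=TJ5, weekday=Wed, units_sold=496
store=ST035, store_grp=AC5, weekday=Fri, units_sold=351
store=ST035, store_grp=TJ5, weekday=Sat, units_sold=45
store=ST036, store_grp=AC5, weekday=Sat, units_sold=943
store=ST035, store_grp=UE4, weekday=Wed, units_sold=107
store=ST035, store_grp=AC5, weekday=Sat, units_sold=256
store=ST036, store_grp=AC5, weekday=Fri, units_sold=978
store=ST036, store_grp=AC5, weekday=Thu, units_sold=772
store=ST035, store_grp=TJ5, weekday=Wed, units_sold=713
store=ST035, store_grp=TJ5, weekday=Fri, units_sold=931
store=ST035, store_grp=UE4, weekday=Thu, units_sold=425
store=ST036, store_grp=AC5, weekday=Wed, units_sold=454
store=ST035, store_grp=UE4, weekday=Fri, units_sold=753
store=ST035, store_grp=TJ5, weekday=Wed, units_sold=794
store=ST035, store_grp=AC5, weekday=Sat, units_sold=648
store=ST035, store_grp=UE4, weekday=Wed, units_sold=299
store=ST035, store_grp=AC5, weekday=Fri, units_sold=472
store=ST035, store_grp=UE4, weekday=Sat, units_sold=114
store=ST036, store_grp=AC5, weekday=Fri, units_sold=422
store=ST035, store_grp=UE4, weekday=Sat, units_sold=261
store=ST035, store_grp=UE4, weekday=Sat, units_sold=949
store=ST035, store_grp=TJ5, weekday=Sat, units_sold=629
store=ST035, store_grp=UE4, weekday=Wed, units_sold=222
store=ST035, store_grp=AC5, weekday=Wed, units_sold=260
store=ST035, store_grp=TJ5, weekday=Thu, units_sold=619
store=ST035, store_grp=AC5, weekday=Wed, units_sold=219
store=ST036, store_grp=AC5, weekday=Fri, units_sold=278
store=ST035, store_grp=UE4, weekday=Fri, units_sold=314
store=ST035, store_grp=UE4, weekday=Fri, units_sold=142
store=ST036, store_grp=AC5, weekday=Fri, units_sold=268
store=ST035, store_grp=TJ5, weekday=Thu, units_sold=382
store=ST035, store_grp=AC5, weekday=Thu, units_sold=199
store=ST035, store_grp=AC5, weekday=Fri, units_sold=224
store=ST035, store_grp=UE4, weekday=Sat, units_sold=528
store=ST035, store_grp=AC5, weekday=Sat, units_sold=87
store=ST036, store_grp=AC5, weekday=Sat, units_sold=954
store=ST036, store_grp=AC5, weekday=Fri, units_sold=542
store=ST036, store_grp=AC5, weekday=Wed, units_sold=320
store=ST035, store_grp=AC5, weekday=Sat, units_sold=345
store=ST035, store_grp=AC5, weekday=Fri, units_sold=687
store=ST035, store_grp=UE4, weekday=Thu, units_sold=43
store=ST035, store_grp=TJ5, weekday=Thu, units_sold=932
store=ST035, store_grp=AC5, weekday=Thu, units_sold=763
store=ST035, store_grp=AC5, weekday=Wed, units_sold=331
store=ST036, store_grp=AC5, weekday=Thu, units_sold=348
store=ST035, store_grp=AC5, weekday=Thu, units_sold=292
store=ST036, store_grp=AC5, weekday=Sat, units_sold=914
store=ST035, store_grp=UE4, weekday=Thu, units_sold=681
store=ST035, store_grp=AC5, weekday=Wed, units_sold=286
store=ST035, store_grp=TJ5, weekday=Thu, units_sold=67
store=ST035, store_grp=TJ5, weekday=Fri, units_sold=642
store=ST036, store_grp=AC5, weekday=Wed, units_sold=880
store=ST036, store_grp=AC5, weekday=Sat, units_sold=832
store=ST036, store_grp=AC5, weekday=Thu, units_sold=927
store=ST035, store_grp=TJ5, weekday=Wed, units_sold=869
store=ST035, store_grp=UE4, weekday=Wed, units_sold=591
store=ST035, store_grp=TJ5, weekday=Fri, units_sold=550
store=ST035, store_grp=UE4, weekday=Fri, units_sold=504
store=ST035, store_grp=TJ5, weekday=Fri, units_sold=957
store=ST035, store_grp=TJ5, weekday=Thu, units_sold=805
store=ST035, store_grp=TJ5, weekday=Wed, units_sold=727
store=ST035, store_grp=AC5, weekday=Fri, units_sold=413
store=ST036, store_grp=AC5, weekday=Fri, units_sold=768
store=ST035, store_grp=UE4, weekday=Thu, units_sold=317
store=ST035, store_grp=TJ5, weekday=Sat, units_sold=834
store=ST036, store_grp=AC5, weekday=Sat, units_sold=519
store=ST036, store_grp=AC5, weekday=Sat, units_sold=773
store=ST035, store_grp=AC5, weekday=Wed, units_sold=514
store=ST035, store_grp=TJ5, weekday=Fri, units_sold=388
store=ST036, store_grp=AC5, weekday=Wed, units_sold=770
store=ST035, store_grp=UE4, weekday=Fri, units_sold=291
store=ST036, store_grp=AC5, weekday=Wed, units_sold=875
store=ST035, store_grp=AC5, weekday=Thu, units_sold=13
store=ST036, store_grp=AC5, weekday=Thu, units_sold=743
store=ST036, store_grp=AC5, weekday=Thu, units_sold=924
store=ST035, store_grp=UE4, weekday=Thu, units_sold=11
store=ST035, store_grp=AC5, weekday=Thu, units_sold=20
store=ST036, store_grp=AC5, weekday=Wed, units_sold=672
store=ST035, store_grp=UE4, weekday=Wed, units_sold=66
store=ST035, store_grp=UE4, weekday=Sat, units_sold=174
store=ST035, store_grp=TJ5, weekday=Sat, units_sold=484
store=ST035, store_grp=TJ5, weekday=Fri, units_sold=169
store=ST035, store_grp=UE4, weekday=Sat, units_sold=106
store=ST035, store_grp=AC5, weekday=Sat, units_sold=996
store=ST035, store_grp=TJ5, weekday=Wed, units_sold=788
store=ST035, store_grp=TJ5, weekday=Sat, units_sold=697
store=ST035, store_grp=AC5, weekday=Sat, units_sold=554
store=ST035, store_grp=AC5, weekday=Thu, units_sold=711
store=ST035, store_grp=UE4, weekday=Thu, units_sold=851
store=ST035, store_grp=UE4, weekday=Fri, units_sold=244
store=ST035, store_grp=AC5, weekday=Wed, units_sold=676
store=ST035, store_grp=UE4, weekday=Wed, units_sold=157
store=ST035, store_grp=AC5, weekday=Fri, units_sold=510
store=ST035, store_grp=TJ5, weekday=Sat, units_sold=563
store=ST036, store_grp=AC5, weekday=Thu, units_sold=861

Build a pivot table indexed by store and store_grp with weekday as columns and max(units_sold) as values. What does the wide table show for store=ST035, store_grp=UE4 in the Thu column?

Rows with store=ST035, store_grp=UE4 and weekday=Thu: units_sold values are 425, 43, 681, 317, 11, 851.
max(425, 43, 681, 317, 11, 851) = 851.

851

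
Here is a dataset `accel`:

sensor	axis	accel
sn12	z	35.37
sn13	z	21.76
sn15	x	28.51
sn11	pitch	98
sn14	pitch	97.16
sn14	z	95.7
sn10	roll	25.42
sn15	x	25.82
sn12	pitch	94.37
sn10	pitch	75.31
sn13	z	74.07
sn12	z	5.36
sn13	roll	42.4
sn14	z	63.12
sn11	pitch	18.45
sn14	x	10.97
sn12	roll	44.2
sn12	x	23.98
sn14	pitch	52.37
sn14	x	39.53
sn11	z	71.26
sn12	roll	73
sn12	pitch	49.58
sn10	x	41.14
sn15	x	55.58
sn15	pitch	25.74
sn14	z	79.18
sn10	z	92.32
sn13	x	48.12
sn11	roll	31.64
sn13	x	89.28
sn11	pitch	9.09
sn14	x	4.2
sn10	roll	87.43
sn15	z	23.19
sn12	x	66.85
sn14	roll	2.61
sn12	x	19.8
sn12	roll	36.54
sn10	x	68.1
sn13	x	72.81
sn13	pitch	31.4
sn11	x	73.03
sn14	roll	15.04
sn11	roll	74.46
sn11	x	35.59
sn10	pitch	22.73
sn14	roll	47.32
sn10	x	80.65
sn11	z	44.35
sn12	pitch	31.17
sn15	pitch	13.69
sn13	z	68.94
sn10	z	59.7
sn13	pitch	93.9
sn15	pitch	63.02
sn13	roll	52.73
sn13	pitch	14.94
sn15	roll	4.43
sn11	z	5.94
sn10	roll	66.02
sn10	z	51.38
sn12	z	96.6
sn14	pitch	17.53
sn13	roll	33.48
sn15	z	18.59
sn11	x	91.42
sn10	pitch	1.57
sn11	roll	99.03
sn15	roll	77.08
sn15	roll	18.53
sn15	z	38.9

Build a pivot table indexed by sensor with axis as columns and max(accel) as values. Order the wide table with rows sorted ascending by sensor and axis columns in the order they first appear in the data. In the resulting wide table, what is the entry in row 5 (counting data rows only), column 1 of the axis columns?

95.7

With rows sorted ascending by sensor, row 5 is sensor=sn14. axis columns in first-appearance order: z, x, pitch, roll; column 1 is z.
Long rows with sensor=sn14, axis=z: max(95.7, 63.12, 79.18) = 95.7.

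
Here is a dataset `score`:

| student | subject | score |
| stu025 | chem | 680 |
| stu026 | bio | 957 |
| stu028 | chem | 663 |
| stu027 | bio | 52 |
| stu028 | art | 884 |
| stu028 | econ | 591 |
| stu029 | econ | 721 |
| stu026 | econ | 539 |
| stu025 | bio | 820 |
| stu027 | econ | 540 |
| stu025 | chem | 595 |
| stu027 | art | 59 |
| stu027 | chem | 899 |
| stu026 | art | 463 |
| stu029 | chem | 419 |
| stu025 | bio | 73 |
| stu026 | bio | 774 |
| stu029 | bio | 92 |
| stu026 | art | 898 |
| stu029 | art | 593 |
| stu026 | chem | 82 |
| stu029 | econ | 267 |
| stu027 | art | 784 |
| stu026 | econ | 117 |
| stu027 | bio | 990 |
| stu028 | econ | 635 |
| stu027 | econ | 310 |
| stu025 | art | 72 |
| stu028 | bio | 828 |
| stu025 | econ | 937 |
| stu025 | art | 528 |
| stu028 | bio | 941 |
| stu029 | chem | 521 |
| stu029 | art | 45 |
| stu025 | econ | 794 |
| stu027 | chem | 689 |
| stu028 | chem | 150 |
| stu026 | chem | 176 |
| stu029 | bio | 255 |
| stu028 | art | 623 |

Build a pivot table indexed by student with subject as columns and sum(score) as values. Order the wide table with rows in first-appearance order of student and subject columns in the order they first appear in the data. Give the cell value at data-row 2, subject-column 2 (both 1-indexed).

1731

With rows in first-appearance order of student, row 2 is student=stu026. subject columns in first-appearance order: chem, bio, art, econ; column 2 is bio.
Long rows with student=stu026, subject=bio: 957 + 774 = 1731.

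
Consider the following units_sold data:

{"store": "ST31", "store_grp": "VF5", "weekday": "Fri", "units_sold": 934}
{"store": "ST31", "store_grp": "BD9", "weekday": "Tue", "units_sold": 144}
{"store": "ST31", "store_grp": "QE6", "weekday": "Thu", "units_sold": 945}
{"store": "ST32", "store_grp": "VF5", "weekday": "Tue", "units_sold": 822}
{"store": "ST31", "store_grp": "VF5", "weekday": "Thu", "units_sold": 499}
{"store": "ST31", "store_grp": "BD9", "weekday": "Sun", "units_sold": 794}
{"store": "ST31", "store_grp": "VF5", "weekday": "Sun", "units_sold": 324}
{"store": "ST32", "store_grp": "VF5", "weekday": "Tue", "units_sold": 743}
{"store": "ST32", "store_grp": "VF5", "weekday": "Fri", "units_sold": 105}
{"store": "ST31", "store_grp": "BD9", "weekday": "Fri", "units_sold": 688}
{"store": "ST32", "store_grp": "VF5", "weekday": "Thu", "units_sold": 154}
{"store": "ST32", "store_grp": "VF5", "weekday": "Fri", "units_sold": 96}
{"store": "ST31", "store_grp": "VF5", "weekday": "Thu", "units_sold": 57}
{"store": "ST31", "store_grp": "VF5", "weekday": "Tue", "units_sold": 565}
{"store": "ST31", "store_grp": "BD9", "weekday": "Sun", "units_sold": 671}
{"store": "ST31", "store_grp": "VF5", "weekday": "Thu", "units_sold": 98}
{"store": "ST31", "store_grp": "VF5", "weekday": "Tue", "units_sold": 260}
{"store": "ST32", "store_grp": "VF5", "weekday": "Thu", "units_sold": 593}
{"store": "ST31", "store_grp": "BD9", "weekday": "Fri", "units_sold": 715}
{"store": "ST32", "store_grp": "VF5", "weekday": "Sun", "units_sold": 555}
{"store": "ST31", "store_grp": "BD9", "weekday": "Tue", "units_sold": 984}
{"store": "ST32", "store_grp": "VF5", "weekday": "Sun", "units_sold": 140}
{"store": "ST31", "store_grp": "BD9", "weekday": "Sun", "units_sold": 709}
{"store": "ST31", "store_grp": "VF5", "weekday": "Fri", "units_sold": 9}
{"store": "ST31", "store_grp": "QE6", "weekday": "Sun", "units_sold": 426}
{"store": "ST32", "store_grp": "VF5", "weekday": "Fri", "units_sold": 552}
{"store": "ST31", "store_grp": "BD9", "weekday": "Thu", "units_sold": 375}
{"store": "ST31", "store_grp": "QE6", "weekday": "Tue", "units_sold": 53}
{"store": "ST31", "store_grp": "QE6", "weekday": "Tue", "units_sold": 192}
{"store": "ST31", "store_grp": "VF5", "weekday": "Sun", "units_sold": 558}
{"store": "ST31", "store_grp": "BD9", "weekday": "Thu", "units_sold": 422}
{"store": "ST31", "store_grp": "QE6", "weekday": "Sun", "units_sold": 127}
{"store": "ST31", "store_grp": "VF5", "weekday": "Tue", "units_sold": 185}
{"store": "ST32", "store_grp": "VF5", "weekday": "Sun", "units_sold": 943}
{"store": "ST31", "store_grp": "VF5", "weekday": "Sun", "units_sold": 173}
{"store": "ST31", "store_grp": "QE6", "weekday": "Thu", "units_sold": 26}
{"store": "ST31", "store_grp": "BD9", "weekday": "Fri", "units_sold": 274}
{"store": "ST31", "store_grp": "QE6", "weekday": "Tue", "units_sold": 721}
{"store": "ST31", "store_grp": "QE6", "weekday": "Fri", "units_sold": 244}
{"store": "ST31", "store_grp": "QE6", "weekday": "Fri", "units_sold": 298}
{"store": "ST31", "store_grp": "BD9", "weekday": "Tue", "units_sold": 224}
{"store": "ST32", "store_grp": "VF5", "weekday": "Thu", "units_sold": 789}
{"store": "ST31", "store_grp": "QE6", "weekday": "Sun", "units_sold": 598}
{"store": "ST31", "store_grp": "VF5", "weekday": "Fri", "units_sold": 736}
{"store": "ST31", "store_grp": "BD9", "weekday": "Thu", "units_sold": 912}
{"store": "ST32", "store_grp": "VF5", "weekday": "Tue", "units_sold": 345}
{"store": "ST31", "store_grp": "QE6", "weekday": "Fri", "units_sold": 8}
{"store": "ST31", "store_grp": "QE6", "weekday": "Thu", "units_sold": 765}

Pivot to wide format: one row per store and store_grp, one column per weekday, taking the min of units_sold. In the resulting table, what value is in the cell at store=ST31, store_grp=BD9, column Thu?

375

Rows with store=ST31, store_grp=BD9 and weekday=Thu: units_sold values are 375, 422, 912.
min(375, 422, 912) = 375.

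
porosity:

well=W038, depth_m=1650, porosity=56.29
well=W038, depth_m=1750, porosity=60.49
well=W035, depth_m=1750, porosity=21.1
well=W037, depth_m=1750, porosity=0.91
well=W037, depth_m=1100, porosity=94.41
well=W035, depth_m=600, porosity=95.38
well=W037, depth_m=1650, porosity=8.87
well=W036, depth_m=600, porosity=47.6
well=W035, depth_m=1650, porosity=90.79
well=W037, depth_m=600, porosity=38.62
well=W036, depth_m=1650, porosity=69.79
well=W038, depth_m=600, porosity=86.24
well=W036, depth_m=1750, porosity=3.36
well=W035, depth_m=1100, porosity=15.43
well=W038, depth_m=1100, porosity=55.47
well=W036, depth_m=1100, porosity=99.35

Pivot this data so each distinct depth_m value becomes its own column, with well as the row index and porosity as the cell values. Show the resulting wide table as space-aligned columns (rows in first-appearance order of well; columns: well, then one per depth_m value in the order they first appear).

Columns: well plus the 4 distinct depth_m values (1650, 1750, 1100, 600).
For example, row W038 column 1650 takes porosity=56.29 from the long row (W038, 1650).

well  1650   1750   1100   600  
W038  56.29  60.49  55.47  86.24
W035  90.79  21.1   15.43  95.38
W037  8.87   0.91   94.41  38.62
W036  69.79  3.36   99.35  47.6 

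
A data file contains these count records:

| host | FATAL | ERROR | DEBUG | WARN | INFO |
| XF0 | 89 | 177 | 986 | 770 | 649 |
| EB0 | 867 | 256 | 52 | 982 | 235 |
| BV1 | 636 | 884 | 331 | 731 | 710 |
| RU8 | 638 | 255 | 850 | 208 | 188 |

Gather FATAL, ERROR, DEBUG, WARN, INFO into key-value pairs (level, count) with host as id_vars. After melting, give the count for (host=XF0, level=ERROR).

177

Unpivoting turns each (host, wide-column) pair into one long row.
The wide cell at row XF0, column ERROR holds 177, so the long row (XF0, ERROR) has count=177.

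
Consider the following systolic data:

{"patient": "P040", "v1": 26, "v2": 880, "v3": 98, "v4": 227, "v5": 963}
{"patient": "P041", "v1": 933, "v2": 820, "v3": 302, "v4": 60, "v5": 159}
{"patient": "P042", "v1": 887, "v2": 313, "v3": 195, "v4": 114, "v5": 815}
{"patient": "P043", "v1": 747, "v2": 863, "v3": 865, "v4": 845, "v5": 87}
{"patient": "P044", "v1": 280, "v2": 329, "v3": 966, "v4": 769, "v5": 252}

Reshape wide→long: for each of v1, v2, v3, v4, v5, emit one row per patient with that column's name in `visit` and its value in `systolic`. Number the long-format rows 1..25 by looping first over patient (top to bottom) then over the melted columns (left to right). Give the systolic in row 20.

25 rows total (5 × 5). Row 20: index ⌊(20-1)/5⌋ = 3 into patient → P043; (20-1) mod 5 = 4 into the melted columns → v5.
So row 20 is (P043, v5, 87); systolic = 87.

87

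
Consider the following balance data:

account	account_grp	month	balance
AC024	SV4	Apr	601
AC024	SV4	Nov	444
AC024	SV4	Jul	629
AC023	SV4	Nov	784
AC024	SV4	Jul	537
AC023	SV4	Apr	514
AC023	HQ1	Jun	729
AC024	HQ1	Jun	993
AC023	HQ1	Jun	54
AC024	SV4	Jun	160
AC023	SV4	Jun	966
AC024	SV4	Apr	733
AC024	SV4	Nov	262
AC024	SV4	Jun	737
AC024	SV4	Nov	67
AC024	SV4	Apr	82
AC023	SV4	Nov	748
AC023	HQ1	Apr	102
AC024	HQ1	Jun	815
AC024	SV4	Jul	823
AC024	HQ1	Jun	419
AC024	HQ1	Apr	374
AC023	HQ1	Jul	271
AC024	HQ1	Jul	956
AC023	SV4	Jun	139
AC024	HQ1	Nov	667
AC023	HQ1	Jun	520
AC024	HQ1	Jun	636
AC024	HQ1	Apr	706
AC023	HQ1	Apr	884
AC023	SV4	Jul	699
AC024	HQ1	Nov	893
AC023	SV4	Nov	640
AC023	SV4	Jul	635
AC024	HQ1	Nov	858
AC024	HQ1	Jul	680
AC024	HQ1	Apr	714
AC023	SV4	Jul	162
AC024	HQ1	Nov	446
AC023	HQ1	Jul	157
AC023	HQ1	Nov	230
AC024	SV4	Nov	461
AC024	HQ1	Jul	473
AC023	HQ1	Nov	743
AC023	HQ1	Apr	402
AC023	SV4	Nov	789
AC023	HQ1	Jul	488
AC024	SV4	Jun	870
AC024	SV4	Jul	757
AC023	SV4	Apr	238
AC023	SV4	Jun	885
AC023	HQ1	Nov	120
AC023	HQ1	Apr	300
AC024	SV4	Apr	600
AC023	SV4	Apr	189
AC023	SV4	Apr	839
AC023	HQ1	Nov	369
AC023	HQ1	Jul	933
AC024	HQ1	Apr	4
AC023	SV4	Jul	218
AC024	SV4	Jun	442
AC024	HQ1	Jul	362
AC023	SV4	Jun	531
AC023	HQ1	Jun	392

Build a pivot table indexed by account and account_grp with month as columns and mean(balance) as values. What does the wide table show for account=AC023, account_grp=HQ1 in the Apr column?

Rows with account=AC023, account_grp=HQ1 and month=Apr: balance values are 102, 884, 402, 300.
(102 + 884 + 402 + 300) / 4 = 422.

422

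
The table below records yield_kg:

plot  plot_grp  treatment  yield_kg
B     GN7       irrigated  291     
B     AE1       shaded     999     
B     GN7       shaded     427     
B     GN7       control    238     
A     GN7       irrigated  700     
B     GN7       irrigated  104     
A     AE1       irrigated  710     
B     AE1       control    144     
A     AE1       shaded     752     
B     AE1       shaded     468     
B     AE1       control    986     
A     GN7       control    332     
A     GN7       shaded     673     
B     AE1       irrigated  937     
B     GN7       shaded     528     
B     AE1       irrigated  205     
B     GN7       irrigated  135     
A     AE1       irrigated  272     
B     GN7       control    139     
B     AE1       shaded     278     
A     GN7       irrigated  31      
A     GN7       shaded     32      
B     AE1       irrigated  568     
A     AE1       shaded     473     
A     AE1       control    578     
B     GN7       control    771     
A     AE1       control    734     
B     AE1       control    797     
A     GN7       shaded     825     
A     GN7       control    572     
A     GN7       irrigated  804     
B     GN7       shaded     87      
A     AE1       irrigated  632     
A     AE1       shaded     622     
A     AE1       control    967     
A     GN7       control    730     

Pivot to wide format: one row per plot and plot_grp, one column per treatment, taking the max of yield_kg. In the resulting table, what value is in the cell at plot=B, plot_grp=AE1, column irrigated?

937

Rows with plot=B, plot_grp=AE1 and treatment=irrigated: yield_kg values are 937, 205, 568.
max(937, 205, 568) = 937.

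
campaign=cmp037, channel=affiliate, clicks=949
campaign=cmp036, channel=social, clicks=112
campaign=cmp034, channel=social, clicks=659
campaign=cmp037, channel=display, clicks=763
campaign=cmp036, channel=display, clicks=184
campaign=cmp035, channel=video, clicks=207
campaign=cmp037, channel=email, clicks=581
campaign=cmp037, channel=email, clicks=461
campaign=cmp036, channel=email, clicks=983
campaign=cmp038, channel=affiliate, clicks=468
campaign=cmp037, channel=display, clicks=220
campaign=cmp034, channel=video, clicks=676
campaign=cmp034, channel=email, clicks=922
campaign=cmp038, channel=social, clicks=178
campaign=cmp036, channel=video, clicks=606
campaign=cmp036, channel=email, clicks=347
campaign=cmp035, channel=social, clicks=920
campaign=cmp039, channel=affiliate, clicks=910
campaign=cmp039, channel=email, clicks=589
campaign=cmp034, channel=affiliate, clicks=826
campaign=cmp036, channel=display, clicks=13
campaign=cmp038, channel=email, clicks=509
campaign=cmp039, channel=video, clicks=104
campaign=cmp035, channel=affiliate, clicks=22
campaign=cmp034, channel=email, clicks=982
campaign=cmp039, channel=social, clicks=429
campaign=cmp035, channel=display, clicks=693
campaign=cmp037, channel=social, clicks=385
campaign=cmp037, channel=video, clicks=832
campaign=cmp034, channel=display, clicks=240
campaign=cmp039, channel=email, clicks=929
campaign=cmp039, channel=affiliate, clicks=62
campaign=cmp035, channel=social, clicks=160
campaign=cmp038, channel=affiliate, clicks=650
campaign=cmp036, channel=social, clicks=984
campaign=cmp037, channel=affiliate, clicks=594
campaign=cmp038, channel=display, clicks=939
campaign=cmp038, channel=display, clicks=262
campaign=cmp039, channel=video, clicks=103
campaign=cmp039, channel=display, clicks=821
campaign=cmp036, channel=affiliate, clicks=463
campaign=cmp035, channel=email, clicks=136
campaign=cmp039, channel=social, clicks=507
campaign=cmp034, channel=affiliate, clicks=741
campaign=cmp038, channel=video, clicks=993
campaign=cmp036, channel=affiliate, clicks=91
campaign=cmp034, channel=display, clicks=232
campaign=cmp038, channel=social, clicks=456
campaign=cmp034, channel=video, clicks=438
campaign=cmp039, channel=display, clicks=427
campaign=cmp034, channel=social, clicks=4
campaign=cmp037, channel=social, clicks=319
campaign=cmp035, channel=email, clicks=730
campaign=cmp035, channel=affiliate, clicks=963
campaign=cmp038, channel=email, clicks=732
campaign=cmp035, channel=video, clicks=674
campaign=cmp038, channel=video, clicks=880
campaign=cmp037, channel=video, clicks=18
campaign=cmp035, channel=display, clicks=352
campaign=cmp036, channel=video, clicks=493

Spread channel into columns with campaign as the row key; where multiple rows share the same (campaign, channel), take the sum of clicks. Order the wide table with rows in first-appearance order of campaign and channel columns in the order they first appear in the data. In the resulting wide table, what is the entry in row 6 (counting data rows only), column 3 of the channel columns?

1248

With rows in first-appearance order of campaign, row 6 is campaign=cmp039. channel columns in first-appearance order: affiliate, social, display, video, email; column 3 is display.
Long rows with campaign=cmp039, channel=display: 821 + 427 = 1248.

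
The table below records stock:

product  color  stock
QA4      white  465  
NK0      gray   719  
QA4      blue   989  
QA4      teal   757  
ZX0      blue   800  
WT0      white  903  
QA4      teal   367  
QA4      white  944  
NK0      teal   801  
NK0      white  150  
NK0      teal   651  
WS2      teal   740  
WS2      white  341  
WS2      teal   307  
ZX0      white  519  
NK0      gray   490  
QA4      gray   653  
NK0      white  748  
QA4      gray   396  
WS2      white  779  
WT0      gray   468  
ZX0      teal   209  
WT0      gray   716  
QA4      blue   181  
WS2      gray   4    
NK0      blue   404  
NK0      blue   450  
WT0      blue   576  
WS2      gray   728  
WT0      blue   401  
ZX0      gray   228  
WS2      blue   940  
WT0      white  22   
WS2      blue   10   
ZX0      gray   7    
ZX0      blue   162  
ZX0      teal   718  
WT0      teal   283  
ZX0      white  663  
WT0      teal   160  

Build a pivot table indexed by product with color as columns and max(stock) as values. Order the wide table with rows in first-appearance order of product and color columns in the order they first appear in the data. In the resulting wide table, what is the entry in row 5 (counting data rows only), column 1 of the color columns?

With rows in first-appearance order of product, row 5 is product=WS2. color columns in first-appearance order: white, gray, blue, teal; column 1 is white.
Long rows with product=WS2, color=white: max(341, 779) = 779.

779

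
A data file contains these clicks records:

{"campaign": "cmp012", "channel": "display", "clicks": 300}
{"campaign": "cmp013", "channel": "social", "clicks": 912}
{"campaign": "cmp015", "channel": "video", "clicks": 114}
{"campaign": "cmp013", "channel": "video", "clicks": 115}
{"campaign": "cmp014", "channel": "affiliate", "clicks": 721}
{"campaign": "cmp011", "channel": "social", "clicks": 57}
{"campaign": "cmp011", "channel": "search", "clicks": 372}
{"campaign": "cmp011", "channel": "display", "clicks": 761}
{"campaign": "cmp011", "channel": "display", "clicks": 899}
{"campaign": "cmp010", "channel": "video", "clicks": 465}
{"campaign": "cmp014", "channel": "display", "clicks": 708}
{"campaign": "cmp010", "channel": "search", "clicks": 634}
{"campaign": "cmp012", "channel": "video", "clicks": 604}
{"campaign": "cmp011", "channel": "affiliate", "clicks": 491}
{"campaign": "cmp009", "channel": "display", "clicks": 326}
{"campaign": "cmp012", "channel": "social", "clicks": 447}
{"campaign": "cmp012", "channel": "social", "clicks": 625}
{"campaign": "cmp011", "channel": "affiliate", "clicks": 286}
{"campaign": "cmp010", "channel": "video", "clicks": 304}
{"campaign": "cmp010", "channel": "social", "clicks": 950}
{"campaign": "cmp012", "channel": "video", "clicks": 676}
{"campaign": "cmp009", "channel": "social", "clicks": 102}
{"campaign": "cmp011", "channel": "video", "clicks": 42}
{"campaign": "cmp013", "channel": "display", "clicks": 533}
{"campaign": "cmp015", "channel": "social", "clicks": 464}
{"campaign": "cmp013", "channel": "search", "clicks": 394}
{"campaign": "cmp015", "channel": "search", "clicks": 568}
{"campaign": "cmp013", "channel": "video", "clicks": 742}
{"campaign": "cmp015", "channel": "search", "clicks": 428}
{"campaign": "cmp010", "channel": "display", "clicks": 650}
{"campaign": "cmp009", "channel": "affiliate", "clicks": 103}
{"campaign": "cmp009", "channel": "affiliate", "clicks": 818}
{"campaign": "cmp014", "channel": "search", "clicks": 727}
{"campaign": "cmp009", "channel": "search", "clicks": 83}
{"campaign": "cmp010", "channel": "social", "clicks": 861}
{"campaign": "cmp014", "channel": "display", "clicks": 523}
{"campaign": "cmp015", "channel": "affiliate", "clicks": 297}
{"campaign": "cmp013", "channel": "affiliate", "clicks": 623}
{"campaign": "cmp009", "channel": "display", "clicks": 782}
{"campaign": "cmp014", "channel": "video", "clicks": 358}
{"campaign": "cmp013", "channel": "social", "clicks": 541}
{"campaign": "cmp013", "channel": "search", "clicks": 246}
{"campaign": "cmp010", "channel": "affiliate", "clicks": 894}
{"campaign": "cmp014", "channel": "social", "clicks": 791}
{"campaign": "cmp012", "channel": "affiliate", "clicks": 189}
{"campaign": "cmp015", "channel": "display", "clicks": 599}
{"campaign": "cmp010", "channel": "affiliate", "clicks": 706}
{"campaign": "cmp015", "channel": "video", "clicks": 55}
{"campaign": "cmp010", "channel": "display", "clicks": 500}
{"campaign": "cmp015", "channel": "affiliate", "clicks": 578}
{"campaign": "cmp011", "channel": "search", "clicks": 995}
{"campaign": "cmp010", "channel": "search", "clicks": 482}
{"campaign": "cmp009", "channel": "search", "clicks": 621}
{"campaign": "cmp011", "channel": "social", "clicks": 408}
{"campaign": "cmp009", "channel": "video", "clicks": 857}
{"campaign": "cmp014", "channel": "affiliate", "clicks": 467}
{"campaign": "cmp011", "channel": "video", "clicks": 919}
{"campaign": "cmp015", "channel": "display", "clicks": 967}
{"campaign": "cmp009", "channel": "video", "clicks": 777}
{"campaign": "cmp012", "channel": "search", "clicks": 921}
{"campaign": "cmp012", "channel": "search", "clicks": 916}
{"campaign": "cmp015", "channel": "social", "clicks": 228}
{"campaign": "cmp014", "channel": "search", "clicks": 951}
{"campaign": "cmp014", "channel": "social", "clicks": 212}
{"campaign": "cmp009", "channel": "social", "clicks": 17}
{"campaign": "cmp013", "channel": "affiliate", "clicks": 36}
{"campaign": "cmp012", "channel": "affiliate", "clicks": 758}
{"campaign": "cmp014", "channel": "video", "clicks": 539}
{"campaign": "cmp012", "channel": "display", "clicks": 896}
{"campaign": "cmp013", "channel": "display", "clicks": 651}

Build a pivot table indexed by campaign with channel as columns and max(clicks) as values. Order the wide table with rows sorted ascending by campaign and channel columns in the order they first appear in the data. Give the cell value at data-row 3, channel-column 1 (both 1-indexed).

With rows sorted ascending by campaign, row 3 is campaign=cmp011. channel columns in first-appearance order: display, social, video, affiliate, search; column 1 is display.
Long rows with campaign=cmp011, channel=display: max(761, 899) = 899.

899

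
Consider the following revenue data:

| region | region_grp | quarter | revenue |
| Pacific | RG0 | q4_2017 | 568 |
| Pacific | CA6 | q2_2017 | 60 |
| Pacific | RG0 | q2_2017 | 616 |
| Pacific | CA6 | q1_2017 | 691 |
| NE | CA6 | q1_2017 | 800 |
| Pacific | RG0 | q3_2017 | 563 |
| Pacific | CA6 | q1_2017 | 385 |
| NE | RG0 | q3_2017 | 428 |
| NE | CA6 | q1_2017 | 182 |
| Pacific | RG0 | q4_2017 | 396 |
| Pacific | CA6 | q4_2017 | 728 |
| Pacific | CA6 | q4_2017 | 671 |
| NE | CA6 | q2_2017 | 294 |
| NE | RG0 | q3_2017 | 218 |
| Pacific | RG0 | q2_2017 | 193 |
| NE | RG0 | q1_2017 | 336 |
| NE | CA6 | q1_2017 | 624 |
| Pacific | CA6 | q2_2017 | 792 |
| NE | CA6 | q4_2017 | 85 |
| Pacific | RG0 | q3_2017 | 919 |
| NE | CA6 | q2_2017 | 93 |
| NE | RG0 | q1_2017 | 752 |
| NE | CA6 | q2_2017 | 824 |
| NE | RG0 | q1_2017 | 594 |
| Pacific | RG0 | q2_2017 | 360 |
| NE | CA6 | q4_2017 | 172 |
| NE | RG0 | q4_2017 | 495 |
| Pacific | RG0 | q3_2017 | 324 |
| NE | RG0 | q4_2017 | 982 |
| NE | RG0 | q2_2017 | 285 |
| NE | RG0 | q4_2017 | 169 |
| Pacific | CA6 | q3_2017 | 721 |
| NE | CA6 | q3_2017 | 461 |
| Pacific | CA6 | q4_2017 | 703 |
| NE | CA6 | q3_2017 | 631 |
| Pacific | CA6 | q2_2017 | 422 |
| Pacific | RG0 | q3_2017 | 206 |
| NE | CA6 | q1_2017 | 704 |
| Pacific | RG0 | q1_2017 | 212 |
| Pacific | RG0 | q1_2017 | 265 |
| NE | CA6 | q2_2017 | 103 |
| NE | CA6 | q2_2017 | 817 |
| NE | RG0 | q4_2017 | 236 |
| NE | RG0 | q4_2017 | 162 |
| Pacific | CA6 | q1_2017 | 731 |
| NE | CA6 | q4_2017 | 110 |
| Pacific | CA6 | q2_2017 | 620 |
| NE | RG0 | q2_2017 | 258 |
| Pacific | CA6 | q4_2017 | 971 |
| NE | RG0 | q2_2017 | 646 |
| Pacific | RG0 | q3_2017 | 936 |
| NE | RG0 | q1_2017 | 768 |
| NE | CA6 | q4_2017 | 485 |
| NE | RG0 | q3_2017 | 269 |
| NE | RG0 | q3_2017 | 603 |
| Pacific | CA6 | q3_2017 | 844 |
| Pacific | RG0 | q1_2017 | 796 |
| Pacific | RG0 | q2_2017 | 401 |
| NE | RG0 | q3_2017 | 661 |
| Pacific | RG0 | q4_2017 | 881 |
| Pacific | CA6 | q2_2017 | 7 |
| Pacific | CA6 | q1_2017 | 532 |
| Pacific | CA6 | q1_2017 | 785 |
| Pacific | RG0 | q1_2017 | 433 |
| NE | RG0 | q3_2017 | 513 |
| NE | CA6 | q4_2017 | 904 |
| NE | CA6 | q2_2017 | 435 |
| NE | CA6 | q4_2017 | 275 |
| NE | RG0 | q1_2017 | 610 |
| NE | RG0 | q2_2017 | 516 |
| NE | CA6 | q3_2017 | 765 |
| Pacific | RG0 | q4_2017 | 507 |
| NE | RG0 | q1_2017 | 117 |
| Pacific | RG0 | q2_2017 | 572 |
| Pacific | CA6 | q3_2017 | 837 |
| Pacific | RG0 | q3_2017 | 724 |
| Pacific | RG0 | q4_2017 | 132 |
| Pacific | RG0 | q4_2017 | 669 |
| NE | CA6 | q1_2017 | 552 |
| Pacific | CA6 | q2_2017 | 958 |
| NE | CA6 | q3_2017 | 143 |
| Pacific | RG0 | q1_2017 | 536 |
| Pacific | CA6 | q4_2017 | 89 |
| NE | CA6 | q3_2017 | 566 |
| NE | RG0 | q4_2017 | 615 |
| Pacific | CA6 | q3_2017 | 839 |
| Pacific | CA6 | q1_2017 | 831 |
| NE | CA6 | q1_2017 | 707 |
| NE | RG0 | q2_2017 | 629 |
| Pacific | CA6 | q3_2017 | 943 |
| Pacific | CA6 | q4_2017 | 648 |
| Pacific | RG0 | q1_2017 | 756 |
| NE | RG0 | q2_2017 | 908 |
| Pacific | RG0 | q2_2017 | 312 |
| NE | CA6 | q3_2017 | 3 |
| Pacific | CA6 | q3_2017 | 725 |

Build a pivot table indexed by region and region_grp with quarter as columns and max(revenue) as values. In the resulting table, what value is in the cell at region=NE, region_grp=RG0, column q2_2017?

908

Rows with region=NE, region_grp=RG0 and quarter=q2_2017: revenue values are 285, 258, 646, 516, 629, 908.
max(285, 258, 646, 516, 629, 908) = 908.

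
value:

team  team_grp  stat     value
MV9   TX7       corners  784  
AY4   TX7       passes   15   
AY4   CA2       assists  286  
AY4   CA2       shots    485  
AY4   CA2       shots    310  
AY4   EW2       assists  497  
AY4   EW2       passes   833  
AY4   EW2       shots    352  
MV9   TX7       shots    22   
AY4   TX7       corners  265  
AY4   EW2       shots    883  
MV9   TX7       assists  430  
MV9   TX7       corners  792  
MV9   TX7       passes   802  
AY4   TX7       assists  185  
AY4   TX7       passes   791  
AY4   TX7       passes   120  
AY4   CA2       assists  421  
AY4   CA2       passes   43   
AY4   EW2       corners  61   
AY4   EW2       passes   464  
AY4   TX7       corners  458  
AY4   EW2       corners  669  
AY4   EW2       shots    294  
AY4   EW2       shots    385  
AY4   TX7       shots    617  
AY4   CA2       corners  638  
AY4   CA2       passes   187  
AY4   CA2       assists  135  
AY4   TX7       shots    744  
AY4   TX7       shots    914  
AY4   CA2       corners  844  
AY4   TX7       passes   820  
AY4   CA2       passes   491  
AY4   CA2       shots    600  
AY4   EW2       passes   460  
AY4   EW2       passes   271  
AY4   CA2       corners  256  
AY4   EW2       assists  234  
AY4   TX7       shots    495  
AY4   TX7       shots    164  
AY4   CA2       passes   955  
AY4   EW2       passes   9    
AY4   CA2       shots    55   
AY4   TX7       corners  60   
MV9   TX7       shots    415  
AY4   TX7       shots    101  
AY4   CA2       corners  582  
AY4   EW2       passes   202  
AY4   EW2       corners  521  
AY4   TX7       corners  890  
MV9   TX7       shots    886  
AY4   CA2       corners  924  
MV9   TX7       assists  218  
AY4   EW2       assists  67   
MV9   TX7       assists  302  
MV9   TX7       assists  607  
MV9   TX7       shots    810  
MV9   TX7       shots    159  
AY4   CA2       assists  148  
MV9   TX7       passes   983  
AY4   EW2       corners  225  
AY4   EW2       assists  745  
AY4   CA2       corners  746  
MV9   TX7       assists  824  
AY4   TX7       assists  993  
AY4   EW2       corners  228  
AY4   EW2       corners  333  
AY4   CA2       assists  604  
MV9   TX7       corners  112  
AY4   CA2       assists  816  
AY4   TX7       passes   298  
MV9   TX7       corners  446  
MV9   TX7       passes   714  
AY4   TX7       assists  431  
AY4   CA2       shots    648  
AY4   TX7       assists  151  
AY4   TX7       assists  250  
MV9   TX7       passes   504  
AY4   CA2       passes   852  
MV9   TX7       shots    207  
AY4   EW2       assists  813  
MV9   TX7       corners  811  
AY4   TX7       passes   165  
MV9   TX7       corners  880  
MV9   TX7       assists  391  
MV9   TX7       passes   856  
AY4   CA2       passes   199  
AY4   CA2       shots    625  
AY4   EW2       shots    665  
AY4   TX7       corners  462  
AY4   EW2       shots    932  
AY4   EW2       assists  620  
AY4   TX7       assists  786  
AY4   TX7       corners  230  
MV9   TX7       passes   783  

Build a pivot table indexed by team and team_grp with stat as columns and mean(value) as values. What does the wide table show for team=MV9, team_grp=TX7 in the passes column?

Rows with team=MV9, team_grp=TX7 and stat=passes: value values are 802, 983, 714, 504, 856, 783.
(802 + 983 + 714 + 504 + 856 + 783) / 6 = 773.67.

773.67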